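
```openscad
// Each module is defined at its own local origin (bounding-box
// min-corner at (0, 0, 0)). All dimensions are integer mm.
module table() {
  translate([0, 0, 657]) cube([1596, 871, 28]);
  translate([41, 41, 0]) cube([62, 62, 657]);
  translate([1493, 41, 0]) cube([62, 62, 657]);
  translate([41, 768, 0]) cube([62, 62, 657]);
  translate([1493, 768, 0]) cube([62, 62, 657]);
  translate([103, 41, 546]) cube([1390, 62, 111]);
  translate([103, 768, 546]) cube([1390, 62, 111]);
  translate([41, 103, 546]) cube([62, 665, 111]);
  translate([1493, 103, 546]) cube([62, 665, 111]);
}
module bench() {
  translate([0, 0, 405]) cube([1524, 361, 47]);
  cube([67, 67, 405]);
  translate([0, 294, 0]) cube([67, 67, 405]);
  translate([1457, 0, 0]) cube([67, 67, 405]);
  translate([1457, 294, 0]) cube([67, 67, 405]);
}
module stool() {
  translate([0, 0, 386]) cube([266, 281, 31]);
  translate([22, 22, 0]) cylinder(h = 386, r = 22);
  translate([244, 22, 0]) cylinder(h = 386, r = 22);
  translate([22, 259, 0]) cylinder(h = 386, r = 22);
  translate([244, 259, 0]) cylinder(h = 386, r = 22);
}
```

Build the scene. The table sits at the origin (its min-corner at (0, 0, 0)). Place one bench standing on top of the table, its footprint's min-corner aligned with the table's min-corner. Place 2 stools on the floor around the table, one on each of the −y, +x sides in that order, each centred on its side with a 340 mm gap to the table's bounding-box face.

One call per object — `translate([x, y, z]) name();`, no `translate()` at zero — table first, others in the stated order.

table();
translate([0, 0, 685]) bench();
translate([665, -621, 0]) stool();
translate([1936, 295, 0]) stool();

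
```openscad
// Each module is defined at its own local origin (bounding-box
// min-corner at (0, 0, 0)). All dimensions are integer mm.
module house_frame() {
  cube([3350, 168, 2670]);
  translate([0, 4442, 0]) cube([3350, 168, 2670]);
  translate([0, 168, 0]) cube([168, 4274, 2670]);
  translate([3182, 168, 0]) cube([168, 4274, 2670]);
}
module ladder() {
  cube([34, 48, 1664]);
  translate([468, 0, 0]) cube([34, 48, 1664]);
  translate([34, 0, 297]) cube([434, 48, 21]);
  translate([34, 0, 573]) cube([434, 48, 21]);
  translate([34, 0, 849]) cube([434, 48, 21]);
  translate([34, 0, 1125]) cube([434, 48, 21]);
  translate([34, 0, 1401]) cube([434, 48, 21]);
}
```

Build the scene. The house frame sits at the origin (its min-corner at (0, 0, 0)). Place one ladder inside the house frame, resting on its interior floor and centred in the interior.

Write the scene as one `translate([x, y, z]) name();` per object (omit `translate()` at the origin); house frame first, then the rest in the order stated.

house_frame();
translate([1424, 2281, 0]) ladder();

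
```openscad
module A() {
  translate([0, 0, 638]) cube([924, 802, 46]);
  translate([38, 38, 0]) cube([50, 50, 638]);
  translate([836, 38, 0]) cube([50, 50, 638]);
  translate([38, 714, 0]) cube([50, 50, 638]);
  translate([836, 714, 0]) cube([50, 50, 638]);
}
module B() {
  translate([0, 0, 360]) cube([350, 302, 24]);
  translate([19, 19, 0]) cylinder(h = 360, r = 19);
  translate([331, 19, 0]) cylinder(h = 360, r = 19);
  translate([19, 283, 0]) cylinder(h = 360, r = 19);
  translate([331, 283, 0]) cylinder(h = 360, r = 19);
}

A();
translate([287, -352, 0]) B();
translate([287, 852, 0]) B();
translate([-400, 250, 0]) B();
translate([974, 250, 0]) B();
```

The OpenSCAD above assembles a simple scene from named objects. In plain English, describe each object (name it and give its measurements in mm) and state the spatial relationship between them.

A is a table: top 924 mm (x) × 802 mm (y), 46 mm thick, upper face at z = 684 mm, on four 50×50 mm square legs, each inset 38 mm from the nearest pair of top edges, running from z = 0 to the bottom of the top.

B is a simple wooden stool: a rectangular seat 350 mm (x) by 302 mm (y), 24 mm thick, top face at z = 384 mm, on four round legs, each 38 mm in diameter. The legs rest on z = 0, each leg's axis is inset half a diameter from the nearest pair of seat edges (so the leg's bounding box is flush with the corner).

Four stools sit around the table at the −y, +y, −x, +x sides.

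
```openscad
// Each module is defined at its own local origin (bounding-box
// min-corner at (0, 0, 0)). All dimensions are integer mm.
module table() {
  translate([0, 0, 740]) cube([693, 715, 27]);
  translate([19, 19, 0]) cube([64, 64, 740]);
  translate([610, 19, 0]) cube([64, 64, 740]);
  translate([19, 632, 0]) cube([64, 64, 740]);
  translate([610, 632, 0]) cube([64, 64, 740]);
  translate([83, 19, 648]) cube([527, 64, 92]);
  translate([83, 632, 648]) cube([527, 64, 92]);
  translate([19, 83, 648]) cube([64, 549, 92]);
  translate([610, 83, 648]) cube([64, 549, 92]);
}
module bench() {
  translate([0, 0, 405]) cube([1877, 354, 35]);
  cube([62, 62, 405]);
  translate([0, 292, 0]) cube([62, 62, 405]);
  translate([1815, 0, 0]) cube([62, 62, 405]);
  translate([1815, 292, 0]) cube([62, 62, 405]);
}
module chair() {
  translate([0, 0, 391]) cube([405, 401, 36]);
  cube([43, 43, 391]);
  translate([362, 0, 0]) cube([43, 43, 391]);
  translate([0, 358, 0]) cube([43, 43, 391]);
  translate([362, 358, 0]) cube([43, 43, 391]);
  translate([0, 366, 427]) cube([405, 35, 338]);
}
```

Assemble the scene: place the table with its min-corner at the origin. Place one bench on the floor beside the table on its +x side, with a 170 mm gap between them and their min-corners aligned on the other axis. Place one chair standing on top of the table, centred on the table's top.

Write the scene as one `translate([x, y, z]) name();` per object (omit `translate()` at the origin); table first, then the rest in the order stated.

table();
translate([863, 0, 0]) bench();
translate([144, 157, 767]) chair();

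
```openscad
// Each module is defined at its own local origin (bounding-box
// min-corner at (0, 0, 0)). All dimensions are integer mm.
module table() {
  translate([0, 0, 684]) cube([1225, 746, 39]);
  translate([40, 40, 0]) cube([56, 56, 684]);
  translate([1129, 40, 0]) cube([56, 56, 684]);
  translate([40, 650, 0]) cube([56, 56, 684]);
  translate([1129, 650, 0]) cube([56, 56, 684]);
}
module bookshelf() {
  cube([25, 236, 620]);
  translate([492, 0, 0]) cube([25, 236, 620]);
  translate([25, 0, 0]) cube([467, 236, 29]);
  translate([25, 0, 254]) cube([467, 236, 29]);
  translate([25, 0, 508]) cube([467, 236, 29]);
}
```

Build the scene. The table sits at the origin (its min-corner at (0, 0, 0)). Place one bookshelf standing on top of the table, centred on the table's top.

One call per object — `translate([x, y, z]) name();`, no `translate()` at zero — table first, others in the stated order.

table();
translate([354, 255, 723]) bookshelf();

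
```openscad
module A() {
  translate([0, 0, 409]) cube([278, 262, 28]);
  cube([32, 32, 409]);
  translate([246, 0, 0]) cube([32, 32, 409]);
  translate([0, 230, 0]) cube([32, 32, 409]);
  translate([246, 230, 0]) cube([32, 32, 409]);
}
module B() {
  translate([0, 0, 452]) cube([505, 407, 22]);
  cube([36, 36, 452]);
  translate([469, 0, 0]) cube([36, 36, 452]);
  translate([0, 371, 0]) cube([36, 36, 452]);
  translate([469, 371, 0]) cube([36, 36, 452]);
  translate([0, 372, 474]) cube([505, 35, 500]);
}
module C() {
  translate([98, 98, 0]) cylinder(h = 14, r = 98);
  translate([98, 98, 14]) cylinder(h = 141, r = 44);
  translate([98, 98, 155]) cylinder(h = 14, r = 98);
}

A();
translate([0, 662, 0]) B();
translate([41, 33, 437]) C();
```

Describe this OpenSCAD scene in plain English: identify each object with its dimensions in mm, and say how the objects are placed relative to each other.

A is a four-legged stool. The seat is a 278×262×28 mm slab whose top surface is at z = 437 mm; four square legs, each 32×32 mm in cross-section, run from the floor (z = 0) to the underside of the seat, each flush with a corner of the seat.

B is a chair: 505×407 mm seat, 22 mm thick, top at z = 474 mm, on four 36 mm square corner legs flush with the seat edges. A 35 mm thick backrest slab spans the full seat width, extending 500 mm above the seat top, its back face flush with the seat's +y edge.

C is a spool: two coaxial disc flanges of radius 98 mm and thickness 14 mm, joined by a core cylinder of radius 44 mm and height 141 mm. The lower flange rests on z = 0 and the three cylinders share a vertical axis.

The chair is on the floor beside the stool on its +y side. The spool is on top of the stool, centred.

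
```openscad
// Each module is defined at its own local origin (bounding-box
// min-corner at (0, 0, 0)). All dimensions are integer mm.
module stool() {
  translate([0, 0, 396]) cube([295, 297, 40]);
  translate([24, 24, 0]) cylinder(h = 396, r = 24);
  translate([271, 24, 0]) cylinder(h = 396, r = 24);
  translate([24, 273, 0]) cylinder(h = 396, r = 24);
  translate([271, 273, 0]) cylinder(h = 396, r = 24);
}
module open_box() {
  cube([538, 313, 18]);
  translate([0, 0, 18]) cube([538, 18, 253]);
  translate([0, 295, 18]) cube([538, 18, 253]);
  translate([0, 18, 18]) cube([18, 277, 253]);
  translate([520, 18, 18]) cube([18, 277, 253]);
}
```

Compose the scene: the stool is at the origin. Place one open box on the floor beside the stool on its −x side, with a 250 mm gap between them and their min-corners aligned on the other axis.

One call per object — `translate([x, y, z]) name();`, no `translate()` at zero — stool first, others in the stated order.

stool();
translate([-788, 0, 0]) open_box();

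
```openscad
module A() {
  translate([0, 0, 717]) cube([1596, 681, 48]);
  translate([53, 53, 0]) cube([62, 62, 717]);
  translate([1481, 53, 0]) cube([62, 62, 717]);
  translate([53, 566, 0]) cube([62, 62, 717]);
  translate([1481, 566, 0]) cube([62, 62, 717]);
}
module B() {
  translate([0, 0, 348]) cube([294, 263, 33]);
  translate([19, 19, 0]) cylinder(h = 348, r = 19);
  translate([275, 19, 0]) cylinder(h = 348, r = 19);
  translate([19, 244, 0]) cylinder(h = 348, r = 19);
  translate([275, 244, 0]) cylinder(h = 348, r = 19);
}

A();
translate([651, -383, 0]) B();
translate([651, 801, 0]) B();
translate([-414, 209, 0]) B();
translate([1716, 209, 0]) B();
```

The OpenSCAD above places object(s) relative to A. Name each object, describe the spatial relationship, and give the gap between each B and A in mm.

A is a table. B is a stool. Four stools sit around the table at the −y, +y, −x, +x sides. The gap between each stool and the table is 120 mm.

Each stool's nearest face is 120 mm from the table's bounding box.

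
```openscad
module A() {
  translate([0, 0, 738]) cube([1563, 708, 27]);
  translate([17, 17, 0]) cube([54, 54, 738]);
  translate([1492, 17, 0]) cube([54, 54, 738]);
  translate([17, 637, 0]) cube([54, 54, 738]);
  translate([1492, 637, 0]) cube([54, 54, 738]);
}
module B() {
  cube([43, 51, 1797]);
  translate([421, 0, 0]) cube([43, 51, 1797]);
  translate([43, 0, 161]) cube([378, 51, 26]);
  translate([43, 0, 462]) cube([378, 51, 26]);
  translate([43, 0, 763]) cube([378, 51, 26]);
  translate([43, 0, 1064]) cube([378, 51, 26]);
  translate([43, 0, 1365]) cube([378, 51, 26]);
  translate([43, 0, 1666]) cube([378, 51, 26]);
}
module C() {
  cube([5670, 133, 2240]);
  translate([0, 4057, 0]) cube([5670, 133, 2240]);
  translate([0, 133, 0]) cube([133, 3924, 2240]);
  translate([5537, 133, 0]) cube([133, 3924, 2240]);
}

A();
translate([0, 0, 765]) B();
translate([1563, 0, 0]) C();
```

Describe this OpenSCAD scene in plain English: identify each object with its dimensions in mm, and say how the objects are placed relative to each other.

A is a table: top 1563 mm (x) × 708 mm (y), 27 mm thick, upper face at z = 765 mm, on four 54×54 mm square legs, each inset 17 mm from the nearest pair of top edges, running from z = 0 to the bottom of the top.

B is a straight ladder. Two 43×51 mm vertical rails, 1797 mm tall, stand 464 mm apart (outside-to-outside) with their front faces coplanar on the −y side. 6 rungs, each 51 mm deep and 26 mm tall, span between the inner faces of the rails, front faces flush with the rails. The lowest rung's underside is at z = 161 mm and rungs are spaced 301 mm apart (underside to underside).

C is a box-shaped house frame (walls only): outside footprint 5670×4190 mm, wall height 2240 mm, wall thickness 133 mm. The two y-facing walls run the full x-width; the two x-facing walls fit between the inner faces of the y-facing walls.

The ladder is on top of the table. The house frame is against the table's +x side, with their −y faces flush.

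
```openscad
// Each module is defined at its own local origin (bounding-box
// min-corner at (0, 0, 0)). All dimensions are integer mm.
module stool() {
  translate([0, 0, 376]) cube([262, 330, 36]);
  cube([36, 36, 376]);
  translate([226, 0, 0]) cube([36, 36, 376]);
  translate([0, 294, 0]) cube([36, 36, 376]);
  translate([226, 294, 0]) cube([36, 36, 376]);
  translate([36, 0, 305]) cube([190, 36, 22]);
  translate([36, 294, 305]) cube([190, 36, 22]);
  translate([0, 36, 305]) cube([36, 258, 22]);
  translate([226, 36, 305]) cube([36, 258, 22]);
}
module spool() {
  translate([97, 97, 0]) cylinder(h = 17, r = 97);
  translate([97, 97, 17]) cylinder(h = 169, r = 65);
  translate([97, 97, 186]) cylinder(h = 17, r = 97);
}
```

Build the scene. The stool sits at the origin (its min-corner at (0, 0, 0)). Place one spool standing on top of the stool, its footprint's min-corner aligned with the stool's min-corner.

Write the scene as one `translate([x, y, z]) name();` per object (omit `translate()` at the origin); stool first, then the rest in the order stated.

stool();
translate([0, 0, 412]) spool();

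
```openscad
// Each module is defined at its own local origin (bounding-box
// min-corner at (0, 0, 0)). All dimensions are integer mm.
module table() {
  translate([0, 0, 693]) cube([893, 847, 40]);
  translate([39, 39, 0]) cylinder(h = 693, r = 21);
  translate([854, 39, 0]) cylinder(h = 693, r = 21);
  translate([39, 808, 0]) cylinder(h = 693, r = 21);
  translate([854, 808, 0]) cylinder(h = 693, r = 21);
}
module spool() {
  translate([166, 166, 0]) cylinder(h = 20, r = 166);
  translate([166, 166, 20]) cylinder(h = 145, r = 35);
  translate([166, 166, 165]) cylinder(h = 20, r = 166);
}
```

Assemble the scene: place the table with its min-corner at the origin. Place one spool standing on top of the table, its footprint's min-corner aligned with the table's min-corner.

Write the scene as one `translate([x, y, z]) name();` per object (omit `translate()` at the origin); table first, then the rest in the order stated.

table();
translate([0, 0, 733]) spool();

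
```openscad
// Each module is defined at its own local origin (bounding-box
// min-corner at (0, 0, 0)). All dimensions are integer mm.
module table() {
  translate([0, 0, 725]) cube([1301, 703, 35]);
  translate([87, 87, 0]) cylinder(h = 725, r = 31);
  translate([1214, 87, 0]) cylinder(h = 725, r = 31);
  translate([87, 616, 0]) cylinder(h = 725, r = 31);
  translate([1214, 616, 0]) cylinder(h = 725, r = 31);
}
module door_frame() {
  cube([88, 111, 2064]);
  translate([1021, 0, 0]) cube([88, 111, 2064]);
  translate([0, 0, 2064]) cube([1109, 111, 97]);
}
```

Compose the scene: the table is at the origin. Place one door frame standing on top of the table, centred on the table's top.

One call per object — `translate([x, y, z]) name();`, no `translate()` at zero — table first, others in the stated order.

table();
translate([96, 296, 760]) door_frame();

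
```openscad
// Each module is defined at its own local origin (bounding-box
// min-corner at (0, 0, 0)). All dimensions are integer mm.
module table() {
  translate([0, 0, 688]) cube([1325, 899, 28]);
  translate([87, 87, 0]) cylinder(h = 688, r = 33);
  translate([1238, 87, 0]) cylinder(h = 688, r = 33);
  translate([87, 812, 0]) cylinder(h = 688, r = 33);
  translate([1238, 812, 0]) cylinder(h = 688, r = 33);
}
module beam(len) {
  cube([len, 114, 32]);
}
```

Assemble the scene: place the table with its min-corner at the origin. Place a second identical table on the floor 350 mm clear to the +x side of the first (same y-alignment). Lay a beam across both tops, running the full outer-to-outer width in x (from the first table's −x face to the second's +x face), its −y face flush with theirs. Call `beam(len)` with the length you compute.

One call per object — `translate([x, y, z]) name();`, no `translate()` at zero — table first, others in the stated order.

table();
translate([1675, 0, 0]) table();
translate([0, 0, 716]) beam(3000);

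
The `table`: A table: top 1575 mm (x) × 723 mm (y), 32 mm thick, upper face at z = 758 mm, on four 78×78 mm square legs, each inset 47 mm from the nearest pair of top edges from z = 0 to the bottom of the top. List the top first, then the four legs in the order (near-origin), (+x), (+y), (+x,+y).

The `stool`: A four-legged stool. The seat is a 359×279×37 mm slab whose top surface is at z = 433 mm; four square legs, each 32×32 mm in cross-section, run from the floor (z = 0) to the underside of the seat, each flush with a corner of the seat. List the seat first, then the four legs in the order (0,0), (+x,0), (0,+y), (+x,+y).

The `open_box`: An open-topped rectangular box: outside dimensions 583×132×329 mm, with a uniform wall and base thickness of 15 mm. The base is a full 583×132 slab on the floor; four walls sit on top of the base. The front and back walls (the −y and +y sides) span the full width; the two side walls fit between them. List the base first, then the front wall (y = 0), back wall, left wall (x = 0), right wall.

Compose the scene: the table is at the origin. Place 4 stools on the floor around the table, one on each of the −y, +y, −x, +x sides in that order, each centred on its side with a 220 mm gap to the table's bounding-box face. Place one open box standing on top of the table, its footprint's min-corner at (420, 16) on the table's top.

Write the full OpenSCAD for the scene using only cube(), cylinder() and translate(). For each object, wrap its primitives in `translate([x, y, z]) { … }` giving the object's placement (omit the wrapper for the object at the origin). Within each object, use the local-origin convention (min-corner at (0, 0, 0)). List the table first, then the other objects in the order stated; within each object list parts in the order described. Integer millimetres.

translate([0, 0, 726]) cube([1575, 723, 32]);
translate([47, 47, 0]) cube([78, 78, 726]);
translate([1450, 47, 0]) cube([78, 78, 726]);
translate([47, 598, 0]) cube([78, 78, 726]);
translate([1450, 598, 0]) cube([78, 78, 726]);
translate([608, -499, 0]) {
  translate([0, 0, 396]) cube([359, 279, 37]);
  cube([32, 32, 396]);
  translate([327, 0, 0]) cube([32, 32, 396]);
  translate([0, 247, 0]) cube([32, 32, 396]);
  translate([327, 247, 0]) cube([32, 32, 396]);
}
translate([608, 943, 0]) {
  translate([0, 0, 396]) cube([359, 279, 37]);
  cube([32, 32, 396]);
  translate([327, 0, 0]) cube([32, 32, 396]);
  translate([0, 247, 0]) cube([32, 32, 396]);
  translate([327, 247, 0]) cube([32, 32, 396]);
}
translate([-579, 222, 0]) {
  translate([0, 0, 396]) cube([359, 279, 37]);
  cube([32, 32, 396]);
  translate([327, 0, 0]) cube([32, 32, 396]);
  translate([0, 247, 0]) cube([32, 32, 396]);
  translate([327, 247, 0]) cube([32, 32, 396]);
}
translate([1795, 222, 0]) {
  translate([0, 0, 396]) cube([359, 279, 37]);
  cube([32, 32, 396]);
  translate([327, 0, 0]) cube([32, 32, 396]);
  translate([0, 247, 0]) cube([32, 32, 396]);
  translate([327, 247, 0]) cube([32, 32, 396]);
}
translate([420, 16, 758]) {
  cube([583, 132, 15]);
  translate([0, 0, 15]) cube([583, 15, 314]);
  translate([0, 117, 15]) cube([583, 15, 314]);
  translate([0, 15, 15]) cube([15, 102, 314]);
  translate([568, 15, 15]) cube([15, 102, 314]);
}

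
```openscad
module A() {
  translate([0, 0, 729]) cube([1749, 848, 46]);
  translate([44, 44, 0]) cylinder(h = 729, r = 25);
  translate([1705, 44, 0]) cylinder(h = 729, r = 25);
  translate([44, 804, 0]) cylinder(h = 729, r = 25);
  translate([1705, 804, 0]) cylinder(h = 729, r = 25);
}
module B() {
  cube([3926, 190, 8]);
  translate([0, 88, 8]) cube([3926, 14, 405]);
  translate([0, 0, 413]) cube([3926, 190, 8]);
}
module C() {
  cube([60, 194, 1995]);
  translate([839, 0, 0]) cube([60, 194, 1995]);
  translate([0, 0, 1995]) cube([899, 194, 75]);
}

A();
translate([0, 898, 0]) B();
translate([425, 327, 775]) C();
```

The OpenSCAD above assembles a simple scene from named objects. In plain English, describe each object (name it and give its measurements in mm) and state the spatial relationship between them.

A is a table: top 1749 mm (x) × 848 mm (y), 46 mm thick, upper face at z = 775 mm, on four round legs of 50 mm diameter, each leg's bounding box inset 19 mm from the nearest pair of top edges, running from z = 0 to the bottom of the top.

B is an I-beam lying along x, 3926 mm long. Overall section height 421 mm. Two flanges 190 mm wide (y) and 8 mm thick, one on the floor and one at the top; a web 14 mm thick runs between them, centred on the flange width.

C is a rectangular door frame: two vertical jambs of 60×194 mm section, 1995 mm tall, with a clear opening 779 mm wide between their inner faces. A header 75 mm tall and 194 mm deep lies on top of the jambs and spans the full outside width.

The I-beam is on the floor beside the table on its +y side. The door frame is on top of the table, centred.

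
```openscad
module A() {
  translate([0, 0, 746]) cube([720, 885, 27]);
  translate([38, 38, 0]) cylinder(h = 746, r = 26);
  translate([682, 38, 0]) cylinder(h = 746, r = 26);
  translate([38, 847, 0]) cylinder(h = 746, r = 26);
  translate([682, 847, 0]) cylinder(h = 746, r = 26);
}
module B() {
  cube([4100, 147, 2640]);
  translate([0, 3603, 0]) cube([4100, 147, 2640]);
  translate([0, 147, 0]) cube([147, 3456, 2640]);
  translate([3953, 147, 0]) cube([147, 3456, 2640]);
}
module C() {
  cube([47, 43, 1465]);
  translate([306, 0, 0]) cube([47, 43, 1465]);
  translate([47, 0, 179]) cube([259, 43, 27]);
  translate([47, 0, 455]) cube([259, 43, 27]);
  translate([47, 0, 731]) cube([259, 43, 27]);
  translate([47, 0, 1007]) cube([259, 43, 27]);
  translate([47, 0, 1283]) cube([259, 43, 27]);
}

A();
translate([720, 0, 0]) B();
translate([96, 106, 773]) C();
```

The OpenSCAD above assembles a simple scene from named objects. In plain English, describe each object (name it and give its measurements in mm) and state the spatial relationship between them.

A is a table with a 720×885 mm rectangular top, 27 mm thick, top surface at z = 773 mm, supported by four round legs of 52 mm diameter, each leg's bounding box inset 12 mm from the nearest pair of top edges, running from the floor.

B is a box-shaped house frame (walls only): outside footprint 4100×3750 mm, wall height 2640 mm, wall thickness 147 mm. The two y-facing walls run the full x-width; the two x-facing walls fit between the inner faces of the y-facing walls.

C is a wooden ladder with two side rails of 47×43 mm section and 1465 mm height, set 353 mm apart overall. Between them run 5 rectangular rungs (43 mm deep, 27 mm thick), front faces flush with the rails' −y face. The bottom of the first rung is 179 mm above the floor and each subsequent rung is 276 mm higher than the one below.

The house frame is against the table's +x side, with their −y faces flush. The ladder is on top of the table.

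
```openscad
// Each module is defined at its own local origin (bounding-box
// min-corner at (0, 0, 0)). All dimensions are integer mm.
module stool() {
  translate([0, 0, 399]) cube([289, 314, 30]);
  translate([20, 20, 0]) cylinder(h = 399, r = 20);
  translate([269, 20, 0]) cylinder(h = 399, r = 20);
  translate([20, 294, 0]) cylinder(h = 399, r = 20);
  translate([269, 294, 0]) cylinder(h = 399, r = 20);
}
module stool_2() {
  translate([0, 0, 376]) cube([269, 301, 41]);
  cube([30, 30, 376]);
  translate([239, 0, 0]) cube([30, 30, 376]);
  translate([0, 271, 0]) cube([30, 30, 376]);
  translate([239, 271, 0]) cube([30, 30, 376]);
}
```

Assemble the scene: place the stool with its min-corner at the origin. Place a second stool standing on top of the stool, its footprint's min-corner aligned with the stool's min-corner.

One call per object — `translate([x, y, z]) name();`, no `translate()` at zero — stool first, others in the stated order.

stool();
translate([0, 0, 429]) stool_2();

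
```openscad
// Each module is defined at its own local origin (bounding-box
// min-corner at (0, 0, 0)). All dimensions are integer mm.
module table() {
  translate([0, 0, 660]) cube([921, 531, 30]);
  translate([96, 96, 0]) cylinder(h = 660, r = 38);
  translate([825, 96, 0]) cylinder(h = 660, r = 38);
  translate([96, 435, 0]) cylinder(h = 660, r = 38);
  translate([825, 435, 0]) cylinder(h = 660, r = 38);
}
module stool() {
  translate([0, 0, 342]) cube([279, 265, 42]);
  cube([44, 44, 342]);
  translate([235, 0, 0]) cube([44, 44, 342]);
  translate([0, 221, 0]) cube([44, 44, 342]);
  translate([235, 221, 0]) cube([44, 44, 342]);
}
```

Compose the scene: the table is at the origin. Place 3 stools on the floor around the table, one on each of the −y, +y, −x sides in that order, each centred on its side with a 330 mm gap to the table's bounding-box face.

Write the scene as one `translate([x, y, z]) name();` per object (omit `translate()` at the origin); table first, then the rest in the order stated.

table();
translate([321, -595, 0]) stool();
translate([321, 861, 0]) stool();
translate([-609, 133, 0]) stool();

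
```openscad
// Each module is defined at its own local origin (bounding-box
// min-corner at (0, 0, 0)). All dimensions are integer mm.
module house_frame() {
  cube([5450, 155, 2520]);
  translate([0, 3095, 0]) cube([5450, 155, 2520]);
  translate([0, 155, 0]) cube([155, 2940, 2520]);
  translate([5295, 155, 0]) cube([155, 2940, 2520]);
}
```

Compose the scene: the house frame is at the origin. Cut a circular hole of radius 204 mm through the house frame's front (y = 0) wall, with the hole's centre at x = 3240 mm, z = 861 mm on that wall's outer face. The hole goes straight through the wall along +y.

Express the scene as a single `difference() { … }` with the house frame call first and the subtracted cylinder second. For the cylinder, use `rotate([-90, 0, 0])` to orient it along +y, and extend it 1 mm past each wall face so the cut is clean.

difference() {
  house_frame();
  translate([3240, -1, 861]) rotate([-90, 0, 0]) cylinder(h = 157, r = 204);
}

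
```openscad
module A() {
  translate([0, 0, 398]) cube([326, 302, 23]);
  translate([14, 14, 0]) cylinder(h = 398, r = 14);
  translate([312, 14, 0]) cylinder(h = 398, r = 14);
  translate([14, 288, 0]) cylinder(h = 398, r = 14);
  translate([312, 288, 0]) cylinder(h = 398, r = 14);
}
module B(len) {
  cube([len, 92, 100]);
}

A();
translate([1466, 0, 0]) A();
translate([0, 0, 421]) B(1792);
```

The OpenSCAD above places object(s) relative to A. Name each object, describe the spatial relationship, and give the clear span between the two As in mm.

A is a stool. B is a beam. A beam spans the tops of two stools. The clear span between the two stools is 1140 mm.

Second stool starts at x = 1466; first ends at x = 326; clear span = 1466 − 326 = 1140 mm.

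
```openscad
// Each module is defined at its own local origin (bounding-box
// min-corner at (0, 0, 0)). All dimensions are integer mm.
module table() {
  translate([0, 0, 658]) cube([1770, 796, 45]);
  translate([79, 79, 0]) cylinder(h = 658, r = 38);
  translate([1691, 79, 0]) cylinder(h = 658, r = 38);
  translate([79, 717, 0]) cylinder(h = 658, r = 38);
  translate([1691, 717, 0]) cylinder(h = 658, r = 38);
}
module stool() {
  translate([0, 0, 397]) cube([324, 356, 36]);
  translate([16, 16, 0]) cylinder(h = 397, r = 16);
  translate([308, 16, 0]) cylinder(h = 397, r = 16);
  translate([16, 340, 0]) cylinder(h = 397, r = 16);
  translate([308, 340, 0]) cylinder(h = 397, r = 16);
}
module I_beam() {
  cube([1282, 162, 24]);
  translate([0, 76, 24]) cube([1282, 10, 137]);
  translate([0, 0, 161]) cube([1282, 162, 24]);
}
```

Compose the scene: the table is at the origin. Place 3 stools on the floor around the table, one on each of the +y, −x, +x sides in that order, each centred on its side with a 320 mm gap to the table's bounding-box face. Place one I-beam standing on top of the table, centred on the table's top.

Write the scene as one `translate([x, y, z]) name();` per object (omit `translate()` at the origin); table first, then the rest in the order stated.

table();
translate([723, 1116, 0]) stool();
translate([-644, 220, 0]) stool();
translate([2090, 220, 0]) stool();
translate([244, 317, 703]) I_beam();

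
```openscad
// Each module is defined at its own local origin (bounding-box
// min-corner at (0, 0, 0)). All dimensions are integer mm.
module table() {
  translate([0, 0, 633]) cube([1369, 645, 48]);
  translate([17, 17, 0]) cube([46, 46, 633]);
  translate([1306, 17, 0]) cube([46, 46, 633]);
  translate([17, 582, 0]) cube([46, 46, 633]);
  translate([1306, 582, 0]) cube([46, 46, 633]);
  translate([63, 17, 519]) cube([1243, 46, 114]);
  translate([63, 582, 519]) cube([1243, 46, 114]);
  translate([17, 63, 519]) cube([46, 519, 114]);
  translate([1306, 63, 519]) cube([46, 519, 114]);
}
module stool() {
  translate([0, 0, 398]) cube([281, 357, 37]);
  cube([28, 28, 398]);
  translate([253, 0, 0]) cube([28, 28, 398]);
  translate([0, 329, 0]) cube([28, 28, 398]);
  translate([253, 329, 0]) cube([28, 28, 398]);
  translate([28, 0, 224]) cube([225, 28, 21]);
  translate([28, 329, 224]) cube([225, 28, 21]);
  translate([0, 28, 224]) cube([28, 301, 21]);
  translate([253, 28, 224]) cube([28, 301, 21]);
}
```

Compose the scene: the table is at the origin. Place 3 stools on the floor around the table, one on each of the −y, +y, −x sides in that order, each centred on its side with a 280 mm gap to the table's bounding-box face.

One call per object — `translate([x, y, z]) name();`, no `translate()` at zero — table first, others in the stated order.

table();
translate([544, -637, 0]) stool();
translate([544, 925, 0]) stool();
translate([-561, 144, 0]) stool();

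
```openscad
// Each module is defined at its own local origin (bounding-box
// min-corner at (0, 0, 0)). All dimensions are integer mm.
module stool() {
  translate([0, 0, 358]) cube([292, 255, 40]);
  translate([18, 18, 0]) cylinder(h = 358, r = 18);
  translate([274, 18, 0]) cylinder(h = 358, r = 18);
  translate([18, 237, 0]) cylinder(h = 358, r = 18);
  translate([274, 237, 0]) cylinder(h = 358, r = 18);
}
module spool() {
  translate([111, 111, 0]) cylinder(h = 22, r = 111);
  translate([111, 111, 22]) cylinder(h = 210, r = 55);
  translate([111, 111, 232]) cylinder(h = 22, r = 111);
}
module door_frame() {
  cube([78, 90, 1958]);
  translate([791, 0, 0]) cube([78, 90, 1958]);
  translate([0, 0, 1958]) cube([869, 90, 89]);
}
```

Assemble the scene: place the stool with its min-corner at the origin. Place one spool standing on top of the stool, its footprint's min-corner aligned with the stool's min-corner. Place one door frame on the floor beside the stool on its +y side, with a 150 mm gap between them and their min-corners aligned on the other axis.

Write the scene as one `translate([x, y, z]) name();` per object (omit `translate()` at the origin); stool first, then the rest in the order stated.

stool();
translate([0, 0, 398]) spool();
translate([0, 405, 0]) door_frame();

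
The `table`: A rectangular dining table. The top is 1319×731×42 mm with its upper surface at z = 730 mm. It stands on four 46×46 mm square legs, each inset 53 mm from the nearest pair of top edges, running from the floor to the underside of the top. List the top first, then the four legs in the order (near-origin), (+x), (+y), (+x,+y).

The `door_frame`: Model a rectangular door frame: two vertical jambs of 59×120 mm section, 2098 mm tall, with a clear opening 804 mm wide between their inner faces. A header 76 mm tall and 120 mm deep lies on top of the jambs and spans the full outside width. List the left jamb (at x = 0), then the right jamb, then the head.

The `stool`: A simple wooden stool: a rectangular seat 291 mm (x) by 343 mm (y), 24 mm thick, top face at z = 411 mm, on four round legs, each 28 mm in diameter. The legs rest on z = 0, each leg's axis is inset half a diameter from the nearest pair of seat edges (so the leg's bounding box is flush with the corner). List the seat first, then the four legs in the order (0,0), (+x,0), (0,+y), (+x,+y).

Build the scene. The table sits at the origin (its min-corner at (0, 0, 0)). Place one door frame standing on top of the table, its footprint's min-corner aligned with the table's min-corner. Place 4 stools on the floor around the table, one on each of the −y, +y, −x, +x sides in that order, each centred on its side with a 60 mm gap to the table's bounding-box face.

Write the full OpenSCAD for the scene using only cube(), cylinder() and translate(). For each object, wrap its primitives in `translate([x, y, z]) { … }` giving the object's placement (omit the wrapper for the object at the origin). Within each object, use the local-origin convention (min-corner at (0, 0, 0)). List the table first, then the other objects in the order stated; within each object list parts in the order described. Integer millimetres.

translate([0, 0, 688]) cube([1319, 731, 42]);
translate([53, 53, 0]) cube([46, 46, 688]);
translate([1220, 53, 0]) cube([46, 46, 688]);
translate([53, 632, 0]) cube([46, 46, 688]);
translate([1220, 632, 0]) cube([46, 46, 688]);
translate([0, 0, 730]) {
  cube([59, 120, 2098]);
  translate([863, 0, 0]) cube([59, 120, 2098]);
  translate([0, 0, 2098]) cube([922, 120, 76]);
}
translate([514, -403, 0]) {
  translate([0, 0, 387]) cube([291, 343, 24]);
  translate([14, 14, 0]) cylinder(h = 387, r = 14);
  translate([277, 14, 0]) cylinder(h = 387, r = 14);
  translate([14, 329, 0]) cylinder(h = 387, r = 14);
  translate([277, 329, 0]) cylinder(h = 387, r = 14);
}
translate([514, 791, 0]) {
  translate([0, 0, 387]) cube([291, 343, 24]);
  translate([14, 14, 0]) cylinder(h = 387, r = 14);
  translate([277, 14, 0]) cylinder(h = 387, r = 14);
  translate([14, 329, 0]) cylinder(h = 387, r = 14);
  translate([277, 329, 0]) cylinder(h = 387, r = 14);
}
translate([-351, 194, 0]) {
  translate([0, 0, 387]) cube([291, 343, 24]);
  translate([14, 14, 0]) cylinder(h = 387, r = 14);
  translate([277, 14, 0]) cylinder(h = 387, r = 14);
  translate([14, 329, 0]) cylinder(h = 387, r = 14);
  translate([277, 329, 0]) cylinder(h = 387, r = 14);
}
translate([1379, 194, 0]) {
  translate([0, 0, 387]) cube([291, 343, 24]);
  translate([14, 14, 0]) cylinder(h = 387, r = 14);
  translate([277, 14, 0]) cylinder(h = 387, r = 14);
  translate([14, 329, 0]) cylinder(h = 387, r = 14);
  translate([277, 329, 0]) cylinder(h = 387, r = 14);
}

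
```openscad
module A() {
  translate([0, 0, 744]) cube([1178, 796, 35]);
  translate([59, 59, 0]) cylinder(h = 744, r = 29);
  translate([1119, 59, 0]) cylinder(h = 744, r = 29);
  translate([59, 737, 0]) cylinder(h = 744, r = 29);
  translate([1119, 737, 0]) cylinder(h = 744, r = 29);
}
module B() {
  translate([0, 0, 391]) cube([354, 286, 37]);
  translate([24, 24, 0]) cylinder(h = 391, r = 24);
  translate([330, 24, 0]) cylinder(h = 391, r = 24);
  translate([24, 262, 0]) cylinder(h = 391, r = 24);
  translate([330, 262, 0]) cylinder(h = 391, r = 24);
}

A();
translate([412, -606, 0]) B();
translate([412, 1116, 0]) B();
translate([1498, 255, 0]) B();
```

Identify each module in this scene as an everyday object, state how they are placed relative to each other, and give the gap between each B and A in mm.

A is a table. B is a stool. Three stools sit around the table at the −y, +y, +x sides. The gap between each stool and the table is 320 mm.

Each stool's nearest face is 320 mm from the table's bounding box.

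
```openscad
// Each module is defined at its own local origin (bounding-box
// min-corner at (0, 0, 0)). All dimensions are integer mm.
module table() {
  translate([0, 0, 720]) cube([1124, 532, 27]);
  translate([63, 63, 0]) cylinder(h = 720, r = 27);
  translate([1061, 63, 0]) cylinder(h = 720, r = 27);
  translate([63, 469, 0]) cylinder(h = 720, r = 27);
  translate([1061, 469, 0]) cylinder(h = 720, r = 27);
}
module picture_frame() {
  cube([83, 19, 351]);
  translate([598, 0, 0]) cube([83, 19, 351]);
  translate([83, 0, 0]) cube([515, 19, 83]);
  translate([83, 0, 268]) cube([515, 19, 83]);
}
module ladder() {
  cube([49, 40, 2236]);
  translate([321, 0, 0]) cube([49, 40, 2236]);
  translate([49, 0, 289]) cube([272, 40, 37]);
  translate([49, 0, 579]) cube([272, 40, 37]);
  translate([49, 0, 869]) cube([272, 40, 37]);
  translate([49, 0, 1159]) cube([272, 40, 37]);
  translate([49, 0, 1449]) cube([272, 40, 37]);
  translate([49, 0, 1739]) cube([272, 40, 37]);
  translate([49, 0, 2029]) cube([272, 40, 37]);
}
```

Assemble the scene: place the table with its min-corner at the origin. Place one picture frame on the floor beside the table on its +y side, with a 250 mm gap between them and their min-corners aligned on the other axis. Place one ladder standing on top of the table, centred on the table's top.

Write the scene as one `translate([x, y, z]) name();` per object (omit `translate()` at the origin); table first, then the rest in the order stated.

table();
translate([0, 782, 0]) picture_frame();
translate([377, 246, 747]) ladder();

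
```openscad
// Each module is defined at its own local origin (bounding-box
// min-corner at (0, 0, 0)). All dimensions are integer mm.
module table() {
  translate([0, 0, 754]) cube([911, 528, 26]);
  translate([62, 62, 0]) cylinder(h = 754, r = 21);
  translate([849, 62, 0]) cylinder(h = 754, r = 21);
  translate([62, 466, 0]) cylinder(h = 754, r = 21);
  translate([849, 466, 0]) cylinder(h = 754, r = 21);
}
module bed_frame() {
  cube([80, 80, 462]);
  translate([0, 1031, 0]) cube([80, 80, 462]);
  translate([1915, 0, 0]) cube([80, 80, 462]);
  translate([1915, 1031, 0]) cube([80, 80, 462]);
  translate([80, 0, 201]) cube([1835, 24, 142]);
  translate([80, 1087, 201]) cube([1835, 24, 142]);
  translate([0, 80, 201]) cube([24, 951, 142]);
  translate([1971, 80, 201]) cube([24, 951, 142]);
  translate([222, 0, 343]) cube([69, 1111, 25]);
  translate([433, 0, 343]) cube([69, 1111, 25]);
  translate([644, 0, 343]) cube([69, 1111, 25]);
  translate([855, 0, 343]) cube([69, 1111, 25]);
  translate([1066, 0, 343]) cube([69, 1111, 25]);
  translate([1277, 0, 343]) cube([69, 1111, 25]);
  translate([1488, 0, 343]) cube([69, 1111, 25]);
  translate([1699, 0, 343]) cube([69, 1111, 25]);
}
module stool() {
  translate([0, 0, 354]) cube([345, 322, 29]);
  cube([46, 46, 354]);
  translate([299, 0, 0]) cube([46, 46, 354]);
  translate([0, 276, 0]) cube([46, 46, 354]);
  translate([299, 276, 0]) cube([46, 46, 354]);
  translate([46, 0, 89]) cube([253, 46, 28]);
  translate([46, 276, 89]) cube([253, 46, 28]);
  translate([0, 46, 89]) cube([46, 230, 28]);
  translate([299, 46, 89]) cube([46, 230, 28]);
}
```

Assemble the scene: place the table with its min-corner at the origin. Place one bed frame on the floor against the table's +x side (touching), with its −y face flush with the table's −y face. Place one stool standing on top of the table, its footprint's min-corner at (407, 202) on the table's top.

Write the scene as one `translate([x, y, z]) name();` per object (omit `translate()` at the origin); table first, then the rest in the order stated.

table();
translate([911, 0, 0]) bed_frame();
translate([407, 202, 780]) stool();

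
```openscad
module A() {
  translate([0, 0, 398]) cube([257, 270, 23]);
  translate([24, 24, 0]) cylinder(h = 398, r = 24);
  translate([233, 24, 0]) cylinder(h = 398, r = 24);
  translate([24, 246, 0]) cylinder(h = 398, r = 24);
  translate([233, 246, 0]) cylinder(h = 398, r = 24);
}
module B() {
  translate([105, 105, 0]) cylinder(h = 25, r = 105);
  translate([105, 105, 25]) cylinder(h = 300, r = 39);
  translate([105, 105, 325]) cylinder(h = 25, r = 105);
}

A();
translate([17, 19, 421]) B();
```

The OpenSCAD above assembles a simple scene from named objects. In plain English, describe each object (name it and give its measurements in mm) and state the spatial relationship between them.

A is a four-legged stool. The seat is a 257×270×23 mm slab whose top surface is at z = 421 mm; four round legs, each 48 mm in diameter, run from the floor (z = 0) to the underside of the seat, each leg's axis is inset half a diameter from the nearest pair of seat edges (so the leg's bounding box is flush with the corner).

B is a spool: two coaxial disc flanges of radius 105 mm and thickness 25 mm, joined by a core cylinder of radius 39 mm and height 300 mm. The lower flange rests on z = 0 and the three cylinders share a vertical axis.

The spool is on top of the stool.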